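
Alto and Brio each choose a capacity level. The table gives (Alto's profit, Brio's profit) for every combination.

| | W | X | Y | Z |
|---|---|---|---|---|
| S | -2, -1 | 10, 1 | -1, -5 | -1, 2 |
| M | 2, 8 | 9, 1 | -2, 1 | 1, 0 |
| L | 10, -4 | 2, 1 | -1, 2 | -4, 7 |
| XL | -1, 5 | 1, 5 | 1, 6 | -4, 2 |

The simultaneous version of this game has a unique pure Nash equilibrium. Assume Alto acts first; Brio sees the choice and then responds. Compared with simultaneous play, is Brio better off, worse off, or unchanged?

better off

Solve by backward induction (Alto leads).
- S: BR = Z, leader payoff -1.
- M: BR = W, leader payoff 2.
- L: BR = Z, leader payoff -4.
- XL: BR = Y, leader payoff 1.
Maximizing over -1, 2, -4, 1, Alto chooses M. Subgame-perfect outcome: (M, W) with payoffs (2, 8).
Now find the simultaneous Nash equilibrium.
Alto's best replies: W→L; X→S; Y→XL; Z→M.
Brio's best replies: S→Z; M→W; L→Z; XL→Y.
Only (XL, Y) has each player best-responding; Nash payoffs (1, 6).
Brio earns 8 sequentially versus 6 at the Nash outcome: better off.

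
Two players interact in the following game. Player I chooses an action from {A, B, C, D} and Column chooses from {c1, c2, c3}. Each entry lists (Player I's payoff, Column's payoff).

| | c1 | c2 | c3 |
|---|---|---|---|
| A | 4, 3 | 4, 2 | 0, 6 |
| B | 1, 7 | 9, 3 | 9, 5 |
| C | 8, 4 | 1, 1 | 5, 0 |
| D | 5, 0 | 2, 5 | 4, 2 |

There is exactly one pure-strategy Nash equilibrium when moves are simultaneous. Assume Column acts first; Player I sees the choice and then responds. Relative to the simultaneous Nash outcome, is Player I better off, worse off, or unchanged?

better off

Player I best-responds to each possible Column move:
- c1 → Player I plays C (best of 4, 1, 8, 5); Column gets 4.
- c2 → Player I plays B (best of 4, 9, 1, 2); Column gets 3.
- c3 → Player I plays B (best of 0, 9, 5, 4); Column gets 5.
Column's induced payoffs are 4, 3, 5, so Column commits to c3. Subgame-perfect outcome: (B, c3) with payoffs (9, 5).
Now find the simultaneous Nash equilibrium.
Player I's best replies: c1→C; c2→B; c3→B.
Column's best replies: A→c3; B→c1; C→c1; D→c2.
The unique mutual best reply is (C, c1), giving (8, 4).
Player I earns 9 sequentially versus 8 at the Nash outcome: better off.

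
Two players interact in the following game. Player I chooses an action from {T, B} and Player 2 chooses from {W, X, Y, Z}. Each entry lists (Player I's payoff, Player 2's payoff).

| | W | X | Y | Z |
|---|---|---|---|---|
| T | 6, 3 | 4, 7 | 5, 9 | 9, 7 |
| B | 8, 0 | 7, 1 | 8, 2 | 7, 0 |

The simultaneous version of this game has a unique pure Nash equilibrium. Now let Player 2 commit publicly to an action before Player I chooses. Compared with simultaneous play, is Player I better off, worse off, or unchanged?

better off

Solve by backward induction (Player 2 leads).
- W: Player I compares 6, 8 and picks B; Player 2 would get 0.
- X: Player I compares 4, 7 and picks B; Player 2 would get 1.
- Y: Player I compares 5, 8 and picks B; Player 2 would get 2.
- Z: Player I compares 9, 7 and picks T; Player 2 would get 7.
Player 2's induced payoffs are 0, 1, 2, 7, so Player 2 commits to Z. Subgame-perfect outcome: (T, Z) with payoffs (9, 7).
Now find the simultaneous Nash equilibrium.
Player I's best replies: W→B; X→B; Y→B; Z→T.
Player 2's best replies: T→Y; B→Y.
The unique mutual best reply is (B, Y), giving (8, 2).
Player I earns 9 sequentially versus 8 at the Nash outcome: better off.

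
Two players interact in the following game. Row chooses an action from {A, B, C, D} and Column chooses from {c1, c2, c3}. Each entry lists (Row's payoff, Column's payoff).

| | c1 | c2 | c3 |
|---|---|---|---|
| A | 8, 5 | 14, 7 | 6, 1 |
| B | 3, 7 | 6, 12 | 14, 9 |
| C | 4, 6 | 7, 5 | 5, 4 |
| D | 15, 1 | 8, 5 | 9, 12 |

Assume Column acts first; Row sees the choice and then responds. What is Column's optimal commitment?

Work backward from Row's decision.
- c1: BR = D, leader payoff 1.
- c2: BR = A, leader payoff 7.
- c3: BR = B, leader payoff 9.
Among 1, 7, 9, the best is 9 at c3. Subgame-perfect outcome: (B, c3) with payoffs (14, 9).

c3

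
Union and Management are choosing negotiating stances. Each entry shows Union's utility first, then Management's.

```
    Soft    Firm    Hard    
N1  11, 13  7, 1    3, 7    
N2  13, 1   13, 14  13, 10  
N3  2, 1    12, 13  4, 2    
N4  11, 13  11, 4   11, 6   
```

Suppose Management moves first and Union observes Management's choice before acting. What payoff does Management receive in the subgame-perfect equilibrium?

Solve by backward induction (Management leads).
- Soft: BR = N2, leader payoff 1.
- Firm: BR = N2, leader payoff 14.
- Hard: BR = N2, leader payoff 10.
Among 1, 14, 10, the best is 14 at Firm. Subgame-perfect outcome: (N2, Firm) with payoffs (13, 14).

14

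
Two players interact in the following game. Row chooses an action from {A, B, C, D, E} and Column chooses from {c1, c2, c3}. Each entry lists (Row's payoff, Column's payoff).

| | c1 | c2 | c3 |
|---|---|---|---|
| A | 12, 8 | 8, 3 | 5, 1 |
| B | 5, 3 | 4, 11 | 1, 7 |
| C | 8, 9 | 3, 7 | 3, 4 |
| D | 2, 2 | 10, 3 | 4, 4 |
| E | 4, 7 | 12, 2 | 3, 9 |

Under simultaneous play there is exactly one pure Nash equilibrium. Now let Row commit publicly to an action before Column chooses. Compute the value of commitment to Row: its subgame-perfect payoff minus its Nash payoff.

Column best-responds to each possible Row move:
- A: Column compares 8, 3, 1 and picks c1; Row would get 12.
- B: Column compares 3, 11, 7 and picks c2; Row would get 4.
- C: Column compares 9, 7, 4 and picks c1; Row would get 8.
- D: Column compares 2, 3, 4 and picks c3; Row would get 4.
- E: Column compares 7, 2, 9 and picks c3; Row would get 3.
Among 12, 4, 8, 4, 3, the best is 12 at A. Subgame-perfect outcome: (A, c1) with payoffs (12, 8).
Now find the simultaneous Nash equilibrium.
Row's best replies: c1→A; c2→E; c3→A.
Column's best replies: A→c1; B→c2; C→c1; D→c3; E→c3.
Only (A, c1) has each player best-responding; Nash payoffs (12, 8).
Row's commitment gain: 12 − 12 = 0.

0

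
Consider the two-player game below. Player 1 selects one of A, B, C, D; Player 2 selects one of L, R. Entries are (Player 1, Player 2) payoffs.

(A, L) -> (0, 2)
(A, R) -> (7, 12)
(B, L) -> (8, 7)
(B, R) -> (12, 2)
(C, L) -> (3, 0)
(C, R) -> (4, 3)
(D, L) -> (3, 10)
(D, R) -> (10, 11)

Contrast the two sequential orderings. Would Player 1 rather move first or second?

first

If Player 1 leads: Player 2's best replies are A→R, B→L, C→R, D→R; Player 1's induced payoffs 7, 8, 4, 10; outcome (D, R), payoffs (10, 11).
If Player 2 leads: Player 1's best replies are L→B, R→B; Player 2's induced payoffs 7, 2; outcome (B, L), payoffs (8, 7).
Player 1 gets 10 moving first and 8 moving second, so Player 1 prefers to move first.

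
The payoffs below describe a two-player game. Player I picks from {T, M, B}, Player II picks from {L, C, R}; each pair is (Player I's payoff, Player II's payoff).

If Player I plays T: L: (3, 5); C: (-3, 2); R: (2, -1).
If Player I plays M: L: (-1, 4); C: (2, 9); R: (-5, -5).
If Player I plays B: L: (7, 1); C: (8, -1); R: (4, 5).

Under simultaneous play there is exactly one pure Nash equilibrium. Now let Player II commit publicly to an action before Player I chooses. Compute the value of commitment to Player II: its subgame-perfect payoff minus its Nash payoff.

0

Work backward from Player I's decision.
- L: Player I compares 3, -1, 7 and picks B; Player II would get 1.
- C: Player I compares -3, 2, 8 and picks B; Player II would get -1.
- R: Player I compares 2, -5, 4 and picks B; Player II would get 5.
Player II's induced payoffs are 1, -1, 5, so Player II commits to R. Subgame-perfect outcome: (B, R) with payoffs (4, 5).
For the simultaneous game, intersect best replies.
Player I's best replies: L→B; C→B; R→B.
Player II's best replies: T→L; M→C; B→R.
The unique mutual best reply is (B, R), giving (4, 5).
Player II's commitment gain: 5 − 5 = 0.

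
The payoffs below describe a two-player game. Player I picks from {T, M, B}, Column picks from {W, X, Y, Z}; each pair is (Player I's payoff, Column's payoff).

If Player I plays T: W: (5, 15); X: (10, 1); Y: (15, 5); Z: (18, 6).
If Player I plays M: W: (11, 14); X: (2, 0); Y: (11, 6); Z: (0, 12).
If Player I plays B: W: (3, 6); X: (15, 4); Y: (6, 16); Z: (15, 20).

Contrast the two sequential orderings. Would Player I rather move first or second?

first

If Player I leads: Column's best replies are T→W, M→W, B→Z; Player I's induced payoffs 5, 11, 15; outcome (B, Z), payoffs (15, 20).
If Column leads: Player I's best replies are W→M, X→B, Y→T, Z→T; Column's induced payoffs 14, 4, 5, 6; outcome (M, W), payoffs (11, 14).
Player I gets 15 moving first and 11 moving second, so Player I prefers to move first.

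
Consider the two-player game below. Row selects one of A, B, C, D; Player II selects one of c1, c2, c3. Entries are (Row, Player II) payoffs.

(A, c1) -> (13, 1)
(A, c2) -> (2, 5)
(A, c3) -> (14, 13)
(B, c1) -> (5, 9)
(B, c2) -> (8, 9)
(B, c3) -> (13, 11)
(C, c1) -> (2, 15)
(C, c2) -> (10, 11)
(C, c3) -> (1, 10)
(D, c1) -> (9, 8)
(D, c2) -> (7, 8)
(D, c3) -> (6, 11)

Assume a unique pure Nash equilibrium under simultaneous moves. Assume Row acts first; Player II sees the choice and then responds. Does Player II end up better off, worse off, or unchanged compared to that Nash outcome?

unchanged

Work backward from Player II's decision.
- A: Player II compares 1, 5, 13 and picks c3; Row would get 14.
- B: Player II compares 9, 9, 11 and picks c3; Row would get 13.
- C: Player II compares 15, 11, 10 and picks c1; Row would get 2.
- D: Player II compares 8, 8, 11 and picks c3; Row would get 6.
Row's induced payoffs are 14, 13, 2, 6, so Row commits to A. Subgame-perfect outcome: (A, c3) with payoffs (14, 13).
Under simultaneous play:
Row's best replies: c1→A; c2→C; c3→A.
Player II's best replies: A→c3; B→c3; C→c1; D→c3.
The unique mutual best reply is (A, c3), giving (14, 13).
Player II earns 13 sequentially versus 13 at the Nash outcome: unchanged.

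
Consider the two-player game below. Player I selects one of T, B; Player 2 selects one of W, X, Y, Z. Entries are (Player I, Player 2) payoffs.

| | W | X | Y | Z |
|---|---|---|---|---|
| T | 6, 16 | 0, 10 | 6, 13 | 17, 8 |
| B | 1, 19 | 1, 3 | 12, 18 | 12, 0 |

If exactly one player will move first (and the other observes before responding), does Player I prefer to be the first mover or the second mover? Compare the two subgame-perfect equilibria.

If Player I leads: Player 2's best replies are T→W, B→W; Player I's induced payoffs 6, 1; outcome (T, W), payoffs (6, 16).
If Player 2 leads: Player I's best replies are W→T, X→B, Y→B, Z→T; Player 2's induced payoffs 16, 3, 18, 8; outcome (B, Y), payoffs (12, 18).
Player I gets 6 moving first and 12 moving second, so Player I prefers to move second.

second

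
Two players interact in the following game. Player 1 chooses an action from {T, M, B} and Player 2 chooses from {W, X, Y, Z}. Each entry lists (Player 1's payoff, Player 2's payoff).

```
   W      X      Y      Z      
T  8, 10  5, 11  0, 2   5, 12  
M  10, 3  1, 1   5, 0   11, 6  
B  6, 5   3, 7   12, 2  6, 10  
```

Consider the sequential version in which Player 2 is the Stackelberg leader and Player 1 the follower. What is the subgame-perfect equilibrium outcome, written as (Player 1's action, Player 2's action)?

Solve by backward induction (Player 2 leads).
- W: BR = M, leader payoff 3.
- X: BR = T, leader payoff 11.
- Y: BR = B, leader payoff 2.
- Z: BR = M, leader payoff 6.
Maximizing over 3, 11, 2, 6, Player 2 chooses X. Subgame-perfect outcome: (T, X) with payoffs (5, 11).

(T, X)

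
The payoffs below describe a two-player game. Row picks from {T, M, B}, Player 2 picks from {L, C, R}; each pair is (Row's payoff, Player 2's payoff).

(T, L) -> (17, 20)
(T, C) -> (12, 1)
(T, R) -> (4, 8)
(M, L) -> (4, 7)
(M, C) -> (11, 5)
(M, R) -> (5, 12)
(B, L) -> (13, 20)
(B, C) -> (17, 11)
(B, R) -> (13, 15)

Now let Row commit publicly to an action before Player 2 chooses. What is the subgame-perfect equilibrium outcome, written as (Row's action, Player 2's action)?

Work backward from Player 2's decision.
- T → Player 2 plays L (best of 20, 1, 8); Row gets 17.
- M → Player 2 plays R (best of 7, 5, 12); Row gets 5.
- B → Player 2 plays L (best of 20, 11, 15); Row gets 13.
Row's induced payoffs are 17, 5, 13, so Row commits to T. Subgame-perfect outcome: (T, L) with payoffs (17, 20).

(T, L)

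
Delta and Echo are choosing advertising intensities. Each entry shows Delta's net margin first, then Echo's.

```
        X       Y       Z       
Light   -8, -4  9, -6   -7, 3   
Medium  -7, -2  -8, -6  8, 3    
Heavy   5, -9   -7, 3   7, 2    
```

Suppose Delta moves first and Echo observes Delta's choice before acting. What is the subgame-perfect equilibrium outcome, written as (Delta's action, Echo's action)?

Work backward from Echo's decision.
- Light: Echo compares -4, -6, 3 and picks Z; Delta would get -7.
- Medium: Echo compares -2, -6, 3 and picks Z; Delta would get 8.
- Heavy: Echo compares -9, 3, 2 and picks Y; Delta would get -7.
Delta's induced payoffs are -7, 8, -7, so Delta commits to Medium. Subgame-perfect outcome: (Medium, Z) with payoffs (8, 3).

(Medium, Z)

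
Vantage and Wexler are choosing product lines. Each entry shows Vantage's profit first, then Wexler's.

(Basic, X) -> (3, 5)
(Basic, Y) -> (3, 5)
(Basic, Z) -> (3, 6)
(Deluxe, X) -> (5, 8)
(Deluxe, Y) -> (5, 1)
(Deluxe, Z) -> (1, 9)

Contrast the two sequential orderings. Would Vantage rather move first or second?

second

If Vantage leads: Wexler's best replies are Basic→Z, Deluxe→Z; Vantage's induced payoffs 3, 1; outcome (Basic, Z), payoffs (3, 6).
If Wexler leads: Vantage's best replies are X→Deluxe, Y→Deluxe, Z→Basic; Wexler's induced payoffs 8, 1, 6; outcome (Deluxe, X), payoffs (5, 8).
Vantage gets 3 moving first and 5 moving second, so Vantage prefers to move second.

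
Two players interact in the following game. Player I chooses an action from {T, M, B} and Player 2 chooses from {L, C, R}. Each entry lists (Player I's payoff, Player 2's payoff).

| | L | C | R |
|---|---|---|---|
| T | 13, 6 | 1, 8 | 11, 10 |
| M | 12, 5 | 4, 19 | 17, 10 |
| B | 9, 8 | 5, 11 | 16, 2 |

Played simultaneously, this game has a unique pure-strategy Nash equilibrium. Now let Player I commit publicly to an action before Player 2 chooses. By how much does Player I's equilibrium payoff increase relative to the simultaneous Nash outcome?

6

Solve by backward induction (Player I leads).
- T: Player 2 compares 6, 8, 10 and picks R; Player I would get 11.
- M: Player 2 compares 5, 19, 10 and picks C; Player I would get 4.
- B: Player 2 compares 8, 11, 2 and picks C; Player I would get 5.
Among 11, 4, 5, the best is 11 at T. Subgame-perfect outcome: (T, R) with payoffs (11, 10).
For the simultaneous game, intersect best replies.
Player I's best replies: L→T; C→B; R→M.
Player 2's best replies: T→R; M→C; B→C.
The unique mutual best reply is (B, C), giving (5, 11).
Player I's commitment gain: 11 − 5 = 6.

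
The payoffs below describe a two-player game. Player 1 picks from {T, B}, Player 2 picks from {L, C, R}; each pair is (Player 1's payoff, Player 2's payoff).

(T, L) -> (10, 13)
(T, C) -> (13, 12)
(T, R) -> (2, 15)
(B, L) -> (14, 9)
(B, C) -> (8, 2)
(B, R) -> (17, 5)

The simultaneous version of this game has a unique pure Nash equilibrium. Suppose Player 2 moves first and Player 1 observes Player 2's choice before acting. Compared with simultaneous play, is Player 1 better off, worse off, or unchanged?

Work backward from Player 1's decision.
- L: BR = B, leader payoff 9.
- C: BR = T, leader payoff 12.
- R: BR = B, leader payoff 5.
Player 2's induced payoffs are 9, 12, 5, so Player 2 commits to C. Subgame-perfect outcome: (T, C) with payoffs (13, 12).
For the simultaneous game, intersect best replies.
Player 1's best replies: L→B; C→T; R→B.
Player 2's best replies: T→R; B→L.
The unique mutual best reply is (B, L), giving (14, 9).
Player 1 earns 13 sequentially versus 14 at the Nash outcome: worse off.

worse off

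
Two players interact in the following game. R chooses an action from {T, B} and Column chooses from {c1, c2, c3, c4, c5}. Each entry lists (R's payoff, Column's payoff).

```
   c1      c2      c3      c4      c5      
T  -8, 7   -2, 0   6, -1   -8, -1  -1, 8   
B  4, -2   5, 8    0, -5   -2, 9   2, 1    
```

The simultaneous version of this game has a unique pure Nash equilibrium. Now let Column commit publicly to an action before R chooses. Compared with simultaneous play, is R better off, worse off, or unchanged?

unchanged

Solve by backward induction (Column leads).
- c1 → R plays B (best of -8, 4); Column gets -2.
- c2 → R plays B (best of -2, 5); Column gets 8.
- c3 → R plays T (best of 6, 0); Column gets -1.
- c4 → R plays B (best of -8, -2); Column gets 9.
- c5 → R plays B (best of -1, 2); Column gets 1.
Among -2, 8, -1, 9, 1, the best is 9 at c4. Subgame-perfect outcome: (B, c4) with payoffs (-2, 9).
Now find the simultaneous Nash equilibrium.
R's best replies: c1→B; c2→B; c3→T; c4→B; c5→B.
Column's best replies: T→c5; B→c4.
The unique mutual best reply is (B, c4), giving (-2, 9).
R earns -2 sequentially versus -2 at the Nash outcome: unchanged.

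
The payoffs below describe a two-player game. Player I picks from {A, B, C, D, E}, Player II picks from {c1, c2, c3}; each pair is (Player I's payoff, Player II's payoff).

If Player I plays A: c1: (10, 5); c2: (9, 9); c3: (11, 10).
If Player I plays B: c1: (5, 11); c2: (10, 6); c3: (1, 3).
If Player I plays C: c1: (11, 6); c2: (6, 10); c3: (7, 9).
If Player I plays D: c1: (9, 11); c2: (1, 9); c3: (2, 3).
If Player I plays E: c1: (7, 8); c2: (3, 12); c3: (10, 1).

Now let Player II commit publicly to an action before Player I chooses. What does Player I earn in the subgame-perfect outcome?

11

Player I best-responds to each possible Player II move:
- c1: Player I compares 10, 5, 11, 9, 7 and picks C; Player II would get 6.
- c2: Player I compares 9, 10, 6, 1, 3 and picks B; Player II would get 6.
- c3: Player I compares 11, 1, 7, 2, 10 and picks A; Player II would get 10.
Player II's induced payoffs are 6, 6, 10, so Player II commits to c3. Subgame-perfect outcome: (A, c3) with payoffs (11, 10).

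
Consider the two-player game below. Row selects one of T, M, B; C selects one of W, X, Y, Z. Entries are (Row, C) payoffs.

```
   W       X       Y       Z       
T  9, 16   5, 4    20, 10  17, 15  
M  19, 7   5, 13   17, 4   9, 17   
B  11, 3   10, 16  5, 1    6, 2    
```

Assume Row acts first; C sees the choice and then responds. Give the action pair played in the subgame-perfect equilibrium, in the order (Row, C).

(B, X)

C best-responds to each possible Row move:
- T: BR = W, leader payoff 9.
- M: BR = Z, leader payoff 9.
- B: BR = X, leader payoff 10.
Maximizing over 9, 9, 10, Row chooses B. Subgame-perfect outcome: (B, X) with payoffs (10, 16).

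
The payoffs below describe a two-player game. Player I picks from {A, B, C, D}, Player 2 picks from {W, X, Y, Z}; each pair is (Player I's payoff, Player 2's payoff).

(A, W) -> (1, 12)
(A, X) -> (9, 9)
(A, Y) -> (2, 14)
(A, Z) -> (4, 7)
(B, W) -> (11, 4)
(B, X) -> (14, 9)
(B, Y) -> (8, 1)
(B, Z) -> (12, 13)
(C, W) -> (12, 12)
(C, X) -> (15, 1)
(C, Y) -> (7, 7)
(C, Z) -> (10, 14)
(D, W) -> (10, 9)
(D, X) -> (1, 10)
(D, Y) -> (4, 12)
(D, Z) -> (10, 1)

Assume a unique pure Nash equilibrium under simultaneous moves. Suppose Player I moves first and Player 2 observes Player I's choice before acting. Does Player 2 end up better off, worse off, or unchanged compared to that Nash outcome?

Work backward from Player 2's decision.
- A: Player 2 compares 12, 9, 14, 7 and picks Y; Player I would get 2.
- B: Player 2 compares 4, 9, 1, 13 and picks Z; Player I would get 12.
- C: Player 2 compares 12, 1, 7, 14 and picks Z; Player I would get 10.
- D: Player 2 compares 9, 10, 12, 1 and picks Y; Player I would get 4.
Maximizing over 2, 12, 10, 4, Player I chooses B. Subgame-perfect outcome: (B, Z) with payoffs (12, 13).
Now find the simultaneous Nash equilibrium.
Player I's best replies: W→C; X→C; Y→B; Z→B.
Player 2's best replies: A→Y; B→Z; C→Z; D→Y.
Only (B, Z) has each player best-responding; Nash payoffs (12, 13).
Player 2 earns 13 sequentially versus 13 at the Nash outcome: unchanged.

unchanged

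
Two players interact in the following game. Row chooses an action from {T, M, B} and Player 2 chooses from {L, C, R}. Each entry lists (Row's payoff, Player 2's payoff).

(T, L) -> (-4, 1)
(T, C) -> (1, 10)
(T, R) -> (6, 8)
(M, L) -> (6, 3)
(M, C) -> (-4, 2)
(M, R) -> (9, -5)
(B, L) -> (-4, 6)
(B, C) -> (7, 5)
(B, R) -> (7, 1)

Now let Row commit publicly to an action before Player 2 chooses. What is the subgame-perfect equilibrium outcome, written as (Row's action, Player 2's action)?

Solve by backward induction (Row leads).
- T → Player 2 plays C (best of 1, 10, 8); Row gets 1.
- M → Player 2 plays L (best of 3, 2, -5); Row gets 6.
- B → Player 2 plays L (best of 6, 5, 1); Row gets -4.
Among 1, 6, -4, the best is 6 at M. Subgame-perfect outcome: (M, L) with payoffs (6, 3).

(M, L)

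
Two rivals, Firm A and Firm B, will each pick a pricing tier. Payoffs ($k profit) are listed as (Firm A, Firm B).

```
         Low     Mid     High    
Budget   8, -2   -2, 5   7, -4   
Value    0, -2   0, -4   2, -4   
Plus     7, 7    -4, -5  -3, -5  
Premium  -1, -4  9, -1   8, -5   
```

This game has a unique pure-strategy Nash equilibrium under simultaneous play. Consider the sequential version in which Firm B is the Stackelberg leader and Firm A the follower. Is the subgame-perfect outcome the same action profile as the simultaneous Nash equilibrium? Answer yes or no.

Firm A best-responds to each possible Firm B move:
- Low: BR = Budget, leader payoff -2.
- Mid: BR = Premium, leader payoff -1.
- High: BR = Premium, leader payoff -5.
Among -2, -1, -5, the best is -1 at Mid. Subgame-perfect outcome: (Premium, Mid) with payoffs (9, -1).
Now find the simultaneous Nash equilibrium.
Firm A's best replies: Low→Budget; Mid→Premium; High→Premium.
Firm B's best replies: Budget→Mid; Value→Low; Plus→Low; Premium→Mid.
Only (Premium, Mid) has each player best-responding; Nash payoffs (9, -1).
Sequential outcome (Premium, Mid) coincides with the Nash profile (Premium, Mid).

yes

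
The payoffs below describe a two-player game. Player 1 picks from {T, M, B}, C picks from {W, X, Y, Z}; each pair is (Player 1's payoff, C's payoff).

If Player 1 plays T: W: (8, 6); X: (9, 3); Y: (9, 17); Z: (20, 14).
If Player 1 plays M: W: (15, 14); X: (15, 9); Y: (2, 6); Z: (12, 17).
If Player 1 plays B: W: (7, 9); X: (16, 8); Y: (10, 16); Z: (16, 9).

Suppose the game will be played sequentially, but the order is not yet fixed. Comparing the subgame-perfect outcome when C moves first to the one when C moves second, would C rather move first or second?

second

If Player 1 leads: C's best replies are T→Y, M→Z, B→Y; Player 1's induced payoffs 9, 12, 10; outcome (M, Z), payoffs (12, 17).
If C leads: Player 1's best replies are W→M, X→B, Y→B, Z→T; C's induced payoffs 14, 8, 16, 14; outcome (B, Y), payoffs (10, 16).
C gets 16 moving first and 17 moving second, so C prefers to move second.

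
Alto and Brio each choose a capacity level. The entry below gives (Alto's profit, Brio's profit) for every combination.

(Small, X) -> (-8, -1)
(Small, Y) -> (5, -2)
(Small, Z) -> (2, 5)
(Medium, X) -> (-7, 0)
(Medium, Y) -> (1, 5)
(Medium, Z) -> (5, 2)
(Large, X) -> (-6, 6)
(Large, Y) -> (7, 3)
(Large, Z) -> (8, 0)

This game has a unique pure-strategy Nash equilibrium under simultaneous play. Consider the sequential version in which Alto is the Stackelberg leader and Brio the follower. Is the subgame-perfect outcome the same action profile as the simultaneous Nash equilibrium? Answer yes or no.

Solve by backward induction (Alto leads).
- Small → Brio plays Z (best of -1, -2, 5); Alto gets 2.
- Medium → Brio plays Y (best of 0, 5, 2); Alto gets 1.
- Large → Brio plays X (best of 6, 3, 0); Alto gets -6.
Maximizing over 2, 1, -6, Alto chooses Small. Subgame-perfect outcome: (Small, Z) with payoffs (2, 5).
Under simultaneous play:
Alto's best replies: X→Large; Y→Large; Z→Large.
Brio's best replies: Small→Z; Medium→Y; Large→X.
Only (Large, X) has each player best-responding; Nash payoffs (-6, 6).
Sequential outcome (Small, Z) differs from the Nash profile (Large, X).

no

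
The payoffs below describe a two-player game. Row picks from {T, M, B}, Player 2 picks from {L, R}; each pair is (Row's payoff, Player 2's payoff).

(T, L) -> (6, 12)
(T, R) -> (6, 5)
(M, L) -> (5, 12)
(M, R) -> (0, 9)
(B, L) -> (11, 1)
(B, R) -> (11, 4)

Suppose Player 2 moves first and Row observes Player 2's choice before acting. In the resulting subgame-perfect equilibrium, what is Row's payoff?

11

Row best-responds to each possible Player 2 move:
- L: BR = B, leader payoff 1.
- R: BR = B, leader payoff 4.
Maximizing over 1, 4, Player 2 chooses R. Subgame-perfect outcome: (B, R) with payoffs (11, 4).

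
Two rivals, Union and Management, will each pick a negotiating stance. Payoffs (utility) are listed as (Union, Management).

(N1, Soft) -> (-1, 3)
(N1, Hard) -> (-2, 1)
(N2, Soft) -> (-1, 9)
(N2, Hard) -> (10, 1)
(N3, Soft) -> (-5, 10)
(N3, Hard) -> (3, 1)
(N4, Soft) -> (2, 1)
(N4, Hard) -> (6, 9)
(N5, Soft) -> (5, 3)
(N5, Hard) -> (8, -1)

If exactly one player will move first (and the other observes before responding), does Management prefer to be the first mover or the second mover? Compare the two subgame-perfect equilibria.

If Union leads: Management's best replies are N1→Soft, N2→Soft, N3→Soft, N4→Hard, N5→Soft; Union's induced payoffs -1, -1, -5, 6, 5; outcome (N4, Hard), payoffs (6, 9).
If Management leads: Union's best replies are Soft→N5, Hard→N2; Management's induced payoffs 3, 1; outcome (N5, Soft), payoffs (5, 3).
Management gets 3 moving first and 9 moving second, so Management prefers to move second.

second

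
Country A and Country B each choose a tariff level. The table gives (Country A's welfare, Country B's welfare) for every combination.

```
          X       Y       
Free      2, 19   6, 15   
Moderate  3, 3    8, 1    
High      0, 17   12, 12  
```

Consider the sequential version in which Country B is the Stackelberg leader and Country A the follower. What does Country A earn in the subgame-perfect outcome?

Country A best-responds to each possible Country B move:
- X → Country A plays Moderate (best of 2, 3, 0); Country B gets 3.
- Y → Country A plays High (best of 6, 8, 12); Country B gets 12.
Among 3, 12, the best is 12 at Y. Subgame-perfect outcome: (High, Y) with payoffs (12, 12).

12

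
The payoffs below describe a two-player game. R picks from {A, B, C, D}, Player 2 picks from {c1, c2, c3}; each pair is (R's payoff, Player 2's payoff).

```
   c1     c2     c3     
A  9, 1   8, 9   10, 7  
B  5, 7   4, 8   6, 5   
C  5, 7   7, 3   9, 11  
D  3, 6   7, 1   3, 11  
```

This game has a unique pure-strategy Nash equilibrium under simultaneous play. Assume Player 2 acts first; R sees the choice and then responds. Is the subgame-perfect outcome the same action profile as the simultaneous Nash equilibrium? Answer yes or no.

Solve by backward induction (Player 2 leads).
- c1 → R plays A (best of 9, 5, 5, 3); Player 2 gets 1.
- c2 → R plays A (best of 8, 4, 7, 7); Player 2 gets 9.
- c3 → R plays A (best of 10, 6, 9, 3); Player 2 gets 7.
Among 1, 9, 7, the best is 9 at c2. Subgame-perfect outcome: (A, c2) with payoffs (8, 9).
For the simultaneous game, intersect best replies.
R's best replies: c1→A; c2→A; c3→A.
Player 2's best replies: A→c2; B→c2; C→c3; D→c3.
The unique mutual best reply is (A, c2), giving (8, 9).
Sequential outcome (A, c2) coincides with the Nash profile (A, c2).

yes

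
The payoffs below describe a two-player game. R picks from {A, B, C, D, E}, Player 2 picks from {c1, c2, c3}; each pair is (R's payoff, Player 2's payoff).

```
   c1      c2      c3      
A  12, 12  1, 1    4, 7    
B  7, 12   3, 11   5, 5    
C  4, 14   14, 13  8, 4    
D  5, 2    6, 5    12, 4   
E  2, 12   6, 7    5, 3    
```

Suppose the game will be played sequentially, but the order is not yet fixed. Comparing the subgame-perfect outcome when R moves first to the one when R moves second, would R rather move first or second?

second

If R leads: Player 2's best replies are A→c1, B→c1, C→c1, D→c2, E→c1; R's induced payoffs 12, 7, 4, 6, 2; outcome (A, c1), payoffs (12, 12).
If Player 2 leads: R's best replies are c1→A, c2→C, c3→D; Player 2's induced payoffs 12, 13, 4; outcome (C, c2), payoffs (14, 13).
R gets 12 moving first and 14 moving second, so R prefers to move second.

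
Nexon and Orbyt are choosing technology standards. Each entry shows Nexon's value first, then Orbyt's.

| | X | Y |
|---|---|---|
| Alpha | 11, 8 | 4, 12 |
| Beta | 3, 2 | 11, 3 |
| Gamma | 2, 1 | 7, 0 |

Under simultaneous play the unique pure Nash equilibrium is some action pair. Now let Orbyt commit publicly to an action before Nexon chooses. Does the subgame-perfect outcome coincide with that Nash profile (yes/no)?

no

Nexon best-responds to each possible Orbyt move:
- X: BR = Alpha, leader payoff 8.
- Y: BR = Beta, leader payoff 3.
Orbyt's induced payoffs are 8, 3, so Orbyt commits to X. Subgame-perfect outcome: (Alpha, X) with payoffs (11, 8).
For the simultaneous game, intersect best replies.
Nexon's best replies: X→Alpha; Y→Beta.
Orbyt's best replies: Alpha→Y; Beta→Y; Gamma→X.
The unique mutual best reply is (Beta, Y), giving (11, 3).
Sequential outcome (Alpha, X) differs from the Nash profile (Beta, Y).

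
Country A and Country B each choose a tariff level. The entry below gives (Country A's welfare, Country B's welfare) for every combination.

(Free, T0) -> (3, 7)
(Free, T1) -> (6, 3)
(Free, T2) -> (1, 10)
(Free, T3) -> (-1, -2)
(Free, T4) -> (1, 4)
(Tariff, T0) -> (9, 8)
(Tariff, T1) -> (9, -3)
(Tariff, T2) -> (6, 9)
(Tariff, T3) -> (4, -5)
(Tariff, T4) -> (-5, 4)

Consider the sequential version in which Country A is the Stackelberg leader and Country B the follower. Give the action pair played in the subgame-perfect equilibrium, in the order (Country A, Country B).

Solve by backward induction (Country A leads).
- Free: Country B compares 7, 3, 10, -2, 4 and picks T2; Country A would get 1.
- Tariff: Country B compares 8, -3, 9, -5, 4 and picks T2; Country A would get 6.
Country A's induced payoffs are 1, 6, so Country A commits to Tariff. Subgame-perfect outcome: (Tariff, T2) with payoffs (6, 9).

(Tariff, T2)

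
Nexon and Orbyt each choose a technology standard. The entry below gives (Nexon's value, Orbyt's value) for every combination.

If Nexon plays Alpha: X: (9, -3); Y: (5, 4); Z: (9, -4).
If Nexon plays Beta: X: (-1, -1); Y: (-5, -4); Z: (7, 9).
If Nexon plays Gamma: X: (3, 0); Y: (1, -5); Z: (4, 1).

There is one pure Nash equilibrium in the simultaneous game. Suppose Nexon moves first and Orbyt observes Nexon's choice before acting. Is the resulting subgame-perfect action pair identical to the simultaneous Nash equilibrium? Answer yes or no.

Work backward from Orbyt's decision.
- Alpha: Orbyt compares -3, 4, -4 and picks Y; Nexon would get 5.
- Beta: Orbyt compares -1, -4, 9 and picks Z; Nexon would get 7.
- Gamma: Orbyt compares 0, -5, 1 and picks Z; Nexon would get 4.
Nexon's induced payoffs are 5, 7, 4, so Nexon commits to Beta. Subgame-perfect outcome: (Beta, Z) with payoffs (7, 9).
Under simultaneous play:
Nexon's best replies: X→Alpha; Y→Alpha; Z→Alpha.
Orbyt's best replies: Alpha→Y; Beta→Z; Gamma→Z.
The unique mutual best reply is (Alpha, Y), giving (5, 4).
Sequential outcome (Beta, Z) differs from the Nash profile (Alpha, Y).

no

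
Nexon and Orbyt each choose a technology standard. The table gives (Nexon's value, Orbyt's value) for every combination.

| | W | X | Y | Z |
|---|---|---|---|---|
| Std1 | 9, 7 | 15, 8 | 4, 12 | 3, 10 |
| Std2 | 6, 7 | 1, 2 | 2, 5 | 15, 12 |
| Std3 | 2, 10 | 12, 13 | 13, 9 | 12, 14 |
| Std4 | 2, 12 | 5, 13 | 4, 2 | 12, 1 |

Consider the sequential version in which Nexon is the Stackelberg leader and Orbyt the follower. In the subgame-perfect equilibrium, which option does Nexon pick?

Orbyt best-responds to each possible Nexon move:
- Std1 → Orbyt plays Y (best of 7, 8, 12, 10); Nexon gets 4.
- Std2 → Orbyt plays Z (best of 7, 2, 5, 12); Nexon gets 15.
- Std3 → Orbyt plays Z (best of 10, 13, 9, 14); Nexon gets 12.
- Std4 → Orbyt plays X (best of 12, 13, 2, 1); Nexon gets 5.
Nexon's induced payoffs are 4, 15, 12, 5, so Nexon commits to Std2. Subgame-perfect outcome: (Std2, Z) with payoffs (15, 12).

Std2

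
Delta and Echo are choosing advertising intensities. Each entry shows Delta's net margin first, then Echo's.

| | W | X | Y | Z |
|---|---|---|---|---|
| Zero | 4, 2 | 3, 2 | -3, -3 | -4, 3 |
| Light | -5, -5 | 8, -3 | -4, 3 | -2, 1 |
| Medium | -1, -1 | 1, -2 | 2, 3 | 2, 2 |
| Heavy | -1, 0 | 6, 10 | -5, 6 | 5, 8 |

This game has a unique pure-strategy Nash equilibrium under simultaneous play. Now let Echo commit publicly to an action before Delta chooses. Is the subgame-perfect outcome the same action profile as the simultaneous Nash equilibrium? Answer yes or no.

no

Solve by backward induction (Echo leads).
- W: Delta compares 4, -5, -1, -1 and picks Zero; Echo would get 2.
- X: Delta compares 3, 8, 1, 6 and picks Light; Echo would get -3.
- Y: Delta compares -3, -4, 2, -5 and picks Medium; Echo would get 3.
- Z: Delta compares -4, -2, 2, 5 and picks Heavy; Echo would get 8.
Among 2, -3, 3, 8, the best is 8 at Z. Subgame-perfect outcome: (Heavy, Z) with payoffs (5, 8).
Now find the simultaneous Nash equilibrium.
Delta's best replies: W→Zero; X→Light; Y→Medium; Z→Heavy.
Echo's best replies: Zero→Z; Light→Y; Medium→Y; Heavy→X.
Only (Medium, Y) has each player best-responding; Nash payoffs (2, 3).
Sequential outcome (Heavy, Z) differs from the Nash profile (Medium, Y).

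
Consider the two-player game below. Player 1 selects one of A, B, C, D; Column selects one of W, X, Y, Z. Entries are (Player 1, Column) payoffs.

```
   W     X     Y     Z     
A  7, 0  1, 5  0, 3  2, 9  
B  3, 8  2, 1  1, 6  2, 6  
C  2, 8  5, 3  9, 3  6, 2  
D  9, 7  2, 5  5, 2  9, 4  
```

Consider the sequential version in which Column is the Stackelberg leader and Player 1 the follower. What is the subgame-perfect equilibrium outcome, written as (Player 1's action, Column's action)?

(D, W)

Work backward from Player 1's decision.
- W: BR = D, leader payoff 7.
- X: BR = C, leader payoff 3.
- Y: BR = C, leader payoff 3.
- Z: BR = D, leader payoff 4.
Maximizing over 7, 3, 3, 4, Column chooses W. Subgame-perfect outcome: (D, W) with payoffs (9, 7).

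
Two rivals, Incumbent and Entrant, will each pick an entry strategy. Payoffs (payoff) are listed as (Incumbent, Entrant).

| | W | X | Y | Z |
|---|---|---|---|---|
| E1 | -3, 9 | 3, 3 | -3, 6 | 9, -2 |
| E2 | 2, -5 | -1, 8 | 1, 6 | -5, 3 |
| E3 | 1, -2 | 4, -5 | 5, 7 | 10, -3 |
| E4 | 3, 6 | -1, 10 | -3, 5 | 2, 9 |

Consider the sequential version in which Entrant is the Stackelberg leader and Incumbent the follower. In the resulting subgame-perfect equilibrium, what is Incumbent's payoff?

Work backward from Incumbent's decision.
- W: Incumbent compares -3, 2, 1, 3 and picks E4; Entrant would get 6.
- X: Incumbent compares 3, -1, 4, -1 and picks E3; Entrant would get -5.
- Y: Incumbent compares -3, 1, 5, -3 and picks E3; Entrant would get 7.
- Z: Incumbent compares 9, -5, 10, 2 and picks E3; Entrant would get -3.
Among 6, -5, 7, -3, the best is 7 at Y. Subgame-perfect outcome: (E3, Y) with payoffs (5, 7).

5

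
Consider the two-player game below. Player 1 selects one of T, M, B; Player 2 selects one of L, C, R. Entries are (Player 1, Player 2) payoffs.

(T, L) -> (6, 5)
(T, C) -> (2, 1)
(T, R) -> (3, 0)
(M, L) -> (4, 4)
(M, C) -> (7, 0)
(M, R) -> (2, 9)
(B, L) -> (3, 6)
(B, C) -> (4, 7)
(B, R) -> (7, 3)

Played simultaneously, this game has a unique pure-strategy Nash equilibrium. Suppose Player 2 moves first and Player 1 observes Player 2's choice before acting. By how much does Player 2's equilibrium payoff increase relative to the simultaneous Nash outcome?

Work backward from Player 1's decision.
- L: BR = T, leader payoff 5.
- C: BR = M, leader payoff 0.
- R: BR = B, leader payoff 3.
Player 2's induced payoffs are 5, 0, 3, so Player 2 commits to L. Subgame-perfect outcome: (T, L) with payoffs (6, 5).
For the simultaneous game, intersect best replies.
Player 1's best replies: L→T; C→M; R→B.
Player 2's best replies: T→L; M→R; B→C.
Only (T, L) has each player best-responding; Nash payoffs (6, 5).
Player 2's commitment gain: 5 − 5 = 0.

0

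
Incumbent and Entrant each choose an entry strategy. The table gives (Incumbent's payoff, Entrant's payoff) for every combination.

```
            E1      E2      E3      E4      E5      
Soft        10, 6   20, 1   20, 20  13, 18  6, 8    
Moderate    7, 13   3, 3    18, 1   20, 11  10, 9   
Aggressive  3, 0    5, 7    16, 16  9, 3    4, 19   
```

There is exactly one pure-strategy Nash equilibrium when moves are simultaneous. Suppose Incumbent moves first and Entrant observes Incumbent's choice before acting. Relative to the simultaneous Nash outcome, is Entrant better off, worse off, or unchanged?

Work backward from Entrant's decision.
- Soft: BR = E3, leader payoff 20.
- Moderate: BR = E1, leader payoff 7.
- Aggressive: BR = E5, leader payoff 4.
Maximizing over 20, 7, 4, Incumbent chooses Soft. Subgame-perfect outcome: (Soft, E3) with payoffs (20, 20).
Now find the simultaneous Nash equilibrium.
Incumbent's best replies: E1→Soft; E2→Soft; E3→Soft; E4→Moderate; E5→Moderate.
Entrant's best replies: Soft→E3; Moderate→E1; Aggressive→E5.
Only (Soft, E3) has each player best-responding; Nash payoffs (20, 20).
Entrant earns 20 sequentially versus 20 at the Nash outcome: unchanged.

unchanged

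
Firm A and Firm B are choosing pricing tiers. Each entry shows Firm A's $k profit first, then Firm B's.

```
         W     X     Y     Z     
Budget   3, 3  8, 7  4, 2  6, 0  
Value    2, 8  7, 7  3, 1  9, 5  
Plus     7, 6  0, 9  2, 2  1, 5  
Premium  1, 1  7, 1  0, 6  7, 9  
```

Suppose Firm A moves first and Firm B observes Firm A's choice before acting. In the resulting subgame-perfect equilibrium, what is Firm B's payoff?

Solve by backward induction (Firm A leads).
- Budget: BR = X, leader payoff 8.
- Value: BR = W, leader payoff 2.
- Plus: BR = X, leader payoff 0.
- Premium: BR = Z, leader payoff 7.
Maximizing over 8, 2, 0, 7, Firm A chooses Budget. Subgame-perfect outcome: (Budget, X) with payoffs (8, 7).

7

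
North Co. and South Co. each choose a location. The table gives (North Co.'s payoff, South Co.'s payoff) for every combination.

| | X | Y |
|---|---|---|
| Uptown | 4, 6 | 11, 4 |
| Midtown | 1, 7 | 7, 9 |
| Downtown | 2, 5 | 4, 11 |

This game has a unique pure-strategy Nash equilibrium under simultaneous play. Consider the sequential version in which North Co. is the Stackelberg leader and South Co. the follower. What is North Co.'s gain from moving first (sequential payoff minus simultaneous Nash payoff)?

Solve by backward induction (North Co. leads).
- Uptown → South Co. plays X (best of 6, 4); North Co. gets 4.
- Midtown → South Co. plays Y (best of 7, 9); North Co. gets 7.
- Downtown → South Co. plays Y (best of 5, 11); North Co. gets 4.
North Co.'s induced payoffs are 4, 7, 4, so North Co. commits to Midtown. Subgame-perfect outcome: (Midtown, Y) with payoffs (7, 9).
Now find the simultaneous Nash equilibrium.
North Co.'s best replies: X→Uptown; Y→Uptown.
South Co.'s best replies: Uptown→X; Midtown→Y; Downtown→Y.
The unique mutual best reply is (Uptown, X), giving (4, 6).
North Co.'s commitment gain: 7 − 4 = 3.

3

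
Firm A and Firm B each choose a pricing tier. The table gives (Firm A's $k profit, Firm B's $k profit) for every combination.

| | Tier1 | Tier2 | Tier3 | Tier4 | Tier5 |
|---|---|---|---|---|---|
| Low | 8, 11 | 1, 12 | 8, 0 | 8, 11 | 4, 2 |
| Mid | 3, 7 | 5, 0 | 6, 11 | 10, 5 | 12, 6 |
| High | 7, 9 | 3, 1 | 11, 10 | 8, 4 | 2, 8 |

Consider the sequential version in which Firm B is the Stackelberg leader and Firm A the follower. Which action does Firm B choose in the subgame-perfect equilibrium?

Tier1

Firm A best-responds to each possible Firm B move:
- Tier1: Firm A compares 8, 3, 7 and picks Low; Firm B would get 11.
- Tier2: Firm A compares 1, 5, 3 and picks Mid; Firm B would get 0.
- Tier3: Firm A compares 8, 6, 11 and picks High; Firm B would get 10.
- Tier4: Firm A compares 8, 10, 8 and picks Mid; Firm B would get 5.
- Tier5: Firm A compares 4, 12, 2 and picks Mid; Firm B would get 6.
Among 11, 0, 10, 5, 6, the best is 11 at Tier1. Subgame-perfect outcome: (Low, Tier1) with payoffs (8, 11).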